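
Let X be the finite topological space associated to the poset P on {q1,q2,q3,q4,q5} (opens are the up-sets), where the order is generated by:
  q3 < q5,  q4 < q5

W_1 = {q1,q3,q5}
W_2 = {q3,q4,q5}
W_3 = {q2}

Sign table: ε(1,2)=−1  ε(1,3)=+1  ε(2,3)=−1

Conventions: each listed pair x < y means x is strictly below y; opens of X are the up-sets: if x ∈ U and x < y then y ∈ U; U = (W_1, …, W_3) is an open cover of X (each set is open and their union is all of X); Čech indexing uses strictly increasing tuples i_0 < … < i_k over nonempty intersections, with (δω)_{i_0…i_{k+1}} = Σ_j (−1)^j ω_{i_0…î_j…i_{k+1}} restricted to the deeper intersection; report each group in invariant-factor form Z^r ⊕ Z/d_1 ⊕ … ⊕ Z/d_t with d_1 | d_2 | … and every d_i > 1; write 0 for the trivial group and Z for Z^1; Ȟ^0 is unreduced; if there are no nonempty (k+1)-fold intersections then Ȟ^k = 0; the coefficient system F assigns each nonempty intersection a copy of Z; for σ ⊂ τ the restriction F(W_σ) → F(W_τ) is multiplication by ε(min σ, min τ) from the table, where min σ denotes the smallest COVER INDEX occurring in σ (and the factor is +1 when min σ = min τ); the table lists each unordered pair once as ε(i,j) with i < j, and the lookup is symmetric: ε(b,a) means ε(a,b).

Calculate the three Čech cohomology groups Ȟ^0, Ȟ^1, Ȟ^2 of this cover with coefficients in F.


cover nerve:
  W12={q3,q5}
C dims 3,1; δ0: rk 1, SNF 1^1
Ȟ^0: (3−1)−0=2 ⇒ Z^2
Ȟ^1: (1−0)−1=0 ⇒ 0
Ȟ^2: (0−0)−0=0 ⇒ 0

Ȟ^0 ≅ Z^2; Ȟ^1 ≅ 0; Ȟ^2 ≅ 0


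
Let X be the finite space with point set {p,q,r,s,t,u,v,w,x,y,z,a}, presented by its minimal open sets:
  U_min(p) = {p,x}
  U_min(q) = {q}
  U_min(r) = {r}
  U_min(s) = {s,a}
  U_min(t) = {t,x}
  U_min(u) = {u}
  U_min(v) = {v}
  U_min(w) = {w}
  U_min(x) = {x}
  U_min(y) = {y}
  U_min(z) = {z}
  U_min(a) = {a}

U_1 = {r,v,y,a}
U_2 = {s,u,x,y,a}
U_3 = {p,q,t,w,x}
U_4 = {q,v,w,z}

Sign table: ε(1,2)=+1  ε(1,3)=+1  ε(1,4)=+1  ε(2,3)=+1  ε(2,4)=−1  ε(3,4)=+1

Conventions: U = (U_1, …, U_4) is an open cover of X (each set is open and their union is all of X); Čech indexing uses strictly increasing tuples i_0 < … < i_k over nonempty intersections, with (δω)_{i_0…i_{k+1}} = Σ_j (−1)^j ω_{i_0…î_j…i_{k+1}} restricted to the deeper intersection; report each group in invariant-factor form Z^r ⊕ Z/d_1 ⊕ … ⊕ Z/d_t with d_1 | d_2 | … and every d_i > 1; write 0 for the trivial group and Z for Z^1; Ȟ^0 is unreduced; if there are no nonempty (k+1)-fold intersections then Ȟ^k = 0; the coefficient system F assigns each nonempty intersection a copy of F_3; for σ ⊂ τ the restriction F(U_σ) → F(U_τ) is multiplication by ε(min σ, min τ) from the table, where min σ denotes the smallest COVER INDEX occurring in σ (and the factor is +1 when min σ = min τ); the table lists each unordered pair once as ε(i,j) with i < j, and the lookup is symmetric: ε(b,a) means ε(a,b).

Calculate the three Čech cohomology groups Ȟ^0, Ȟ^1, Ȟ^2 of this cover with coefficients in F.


Ȟ^0 = Z/3, Ȟ^1 = Z/3, Ȟ^2 = 0

nonempty overlaps:
  U12={y,a} U14={v} U23={x} U34={q,w}
C dims 4,4; δ0: rk_F3 3
degree 0: 4−3−0 = 1 → Ȟ^0 ≅ Z/3
degree 1: 4−0−3 = 1 → Ȟ^1 ≅ Z/3
degree 2: 0−0−0 = 0 → Ȟ^2 ≅ 0


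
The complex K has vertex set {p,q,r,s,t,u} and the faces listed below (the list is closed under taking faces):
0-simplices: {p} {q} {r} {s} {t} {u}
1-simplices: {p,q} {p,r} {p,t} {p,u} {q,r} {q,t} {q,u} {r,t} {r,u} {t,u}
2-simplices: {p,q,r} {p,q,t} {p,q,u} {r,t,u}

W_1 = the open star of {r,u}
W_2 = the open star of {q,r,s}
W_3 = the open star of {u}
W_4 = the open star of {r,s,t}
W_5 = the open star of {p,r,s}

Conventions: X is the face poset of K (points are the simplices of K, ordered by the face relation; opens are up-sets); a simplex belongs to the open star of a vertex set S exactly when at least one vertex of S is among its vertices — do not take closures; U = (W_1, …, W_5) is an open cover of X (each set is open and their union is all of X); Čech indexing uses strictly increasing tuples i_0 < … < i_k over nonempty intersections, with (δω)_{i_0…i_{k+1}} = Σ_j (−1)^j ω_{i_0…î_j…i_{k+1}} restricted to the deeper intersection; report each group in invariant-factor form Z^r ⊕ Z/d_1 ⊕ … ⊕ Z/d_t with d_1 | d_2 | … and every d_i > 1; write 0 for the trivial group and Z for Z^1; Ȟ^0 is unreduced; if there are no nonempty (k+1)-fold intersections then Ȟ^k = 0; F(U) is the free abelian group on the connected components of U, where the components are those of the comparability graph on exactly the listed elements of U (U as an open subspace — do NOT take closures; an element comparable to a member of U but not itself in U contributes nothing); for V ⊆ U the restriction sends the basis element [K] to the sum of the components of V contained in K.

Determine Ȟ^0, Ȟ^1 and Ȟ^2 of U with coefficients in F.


Ȟ^0 ≅ Z^2, Ȟ^1 ≅ Z^2 and Ȟ^2 ≅ 0

nonempty intersections:
  W1={{r},{u},{p,r},{p,u},{q,r},{q,u},{r,t},{r,u},{t,u},{p,q,r},{p,q,u},{r,t,u}} W2={{q},{r},{s},{p,q},{p,r},{q,r},{q,t},{q,u},{r,t},{r,u},{p,q,r},{p,q,t},{p,q,u},{r,t,u}} W3={{u},{p,u},{q,u},{r,u},{t,u},{p,q,u},{r,t,u}} W4={{r},{s},{t},{p,r},{p,t},{q,r},{q,t},{r,t},{r,u},{t,u},{p,q,r},{p,q,t},{r,t,u}} W5={{p},{r},{s},{p,q},{p,r},{p,t},{p,u},{q,r},{r,t},{r,u},{p,q,r},{p,q,t},{p,q,u},{r,t,u}}
  W12={{r},{p,r},{q,r},{q,u},{r,t},{r,u},{p,q,r},{p,q,u},{r,t,u}} W13={{u},{p,u},{q,u},{r,u},{t,u},{p,q,u},{r,t,u}} W14={{r},{p,r},{q,r},{r,t},{r,u},{t,u},{p,q,r},{r,t,u}} W15={{r},{p,r},{p,u},{q,r},{r,t},{r,u},{p,q,r},{p,q,u},{r,t,u}} W23={{q,u},{r,u},{p,q,u},{r,t,u}} W24={{r},{s},{p,r},{q,r},{q,t},{r,t},{r,u},{p,q,r},{p,q,t},{r,t,u}} W25={{r},{s},{p,q},{p,r},{q,r},{r,t},{r,u},{p,q,r},{p,q,t},{p,q,u},{r,t,u}} W34={{r,u},{t,u},{r,t,u}} W35={{p,u},{r,u},{p,q,u},{r,t,u}} W45={{r},{s},{p,r},{p,t},{q,r},{r,t},{r,u},{p,q,r},{p,q,t},{r,t,u}}
  W123={{q,u},{r,u},{p,q,u},{r,t,u}} W124={{r},{p,r},{q,r},{r,t},{r,u},{p,q,r},{r,t,u}} W125={{r},{p,r},{q,r},{r,t},{r,u},{p,q,r},{p,q,u},{r,t,u}} W134={{r,u},{t,u},{r,t,u}} W135={{p,u},{r,u},{p,q,u},{r,t,u}} W145={{r},{p,r},{q,r},{r,t},{r,u},{p,q,r},{r,t,u}} W234={{r,u},{r,t,u}} W235={{r,u},{p,q,u},{r,t,u}} W245={{r},{s},{p,r},{q,r},{r,t},{r,u},{p,q,r},{p,q,t},{r,t,u}} W345={{r,u},{r,t,u}}
  W1234={{r,u},{r,t,u}} W1235={{r,u},{p,q,u},{r,t,u}} W1245={{r},{p,r},{q,r},{r,t},{r,u},{p,q,r},{r,t,u}} W1345={{r,u},{r,t,u}} W2345={{r,u},{r,t,u}}
  W12345={{r,u},{r,t,u}}
components per intersection:
  W1: {{r},{u},{p,r},{p,u},{q,r},{q,u},{r,t},{r,u},{t,u},{p,q,r},{p,q,u},{r,t,u}}
  W2: {{q},{r},{p,q},{p,r},{q,r},{q,t},{q,u},{r,t},{r,u},{p,q,r},{p,q,t},{p,q,u},{r,t,u}} {{s}}
  W3: {{u},{p,u},{q,u},{r,u},{t,u},{p,q,u},{r,t,u}}
  W4: {{r},{t},{p,r},{p,t},{q,r},{q,t},{r,t},{r,u},{t,u},{p,q,r},{p,q,t},{r,t,u}} {{s}}
  W5: {{p},{r},{p,q},{p,r},{p,t},{p,u},{q,r},{r,t},{r,u},{p,q,r},{p,q,t},{p,q,u},{r,t,u}} {{s}}
  W12: {{r},{p,r},{q,r},{r,t},{r,u},{p,q,r},{r,t,u}} {{q,u},{p,q,u}}
  W13: {{u},{p,u},{q,u},{r,u},{t,u},{p,q,u},{r,t,u}}
  W14: {{r},{p,r},{q,r},{r,t},{r,u},{t,u},{p,q,r},{r,t,u}}
  W15: {{r},{p,r},{q,r},{r,t},{r,u},{p,q,r},{r,t,u}} {{p,u},{p,q,u}}
  W23: {{q,u},{p,q,u}} {{r,u},{r,t,u}}
  W24: {{r},{p,r},{q,r},{r,t},{r,u},{p,q,r},{r,t,u}} {{s}} {{q,t},{p,q,t}}
  W25: {{r},{p,q},{p,r},{q,r},{r,t},{r,u},{p,q,r},{p,q,t},{p,q,u},{r,t,u}} {{s}}
  W34: {{r,u},{t,u},{r,t,u}}
  W35: {{p,u},{p,q,u}} {{r,u},{r,t,u}}
  W45: {{r},{p,r},{q,r},{r,t},{r,u},{p,q,r},{r,t,u}} {{s}} {{p,t},{p,q,t}}
  W123: {{q,u},{p,q,u}} {{r,u},{r,t,u}}
  W124: {{r},{p,r},{q,r},{r,t},{r,u},{p,q,r},{r,t,u}}
  W125: {{r},{p,r},{q,r},{r,t},{r,u},{p,q,r},{r,t,u}} {{p,q,u}}
  W134: {{r,u},{t,u},{r,t,u}}
  W135: {{p,u},{p,q,u}} {{r,u},{r,t,u}}
  W145: {{r},{p,r},{q,r},{r,t},{r,u},{p,q,r},{r,t,u}}
  W234: {{r,u},{r,t,u}}
  W235: {{r,u},{r,t,u}} {{p,q,u}}
  W245: {{r},{p,r},{q,r},{r,t},{r,u},{p,q,r},{r,t,u}} {{s}} {{p,q,t}}
  W345: {{r,u},{r,t,u}}
  W1234: {{r,u},{r,t,u}}
  W1235: {{r,u},{r,t,u}} {{p,q,u}}
  W1245: {{r},{p,r},{q,r},{r,t},{r,u},{p,q,r},{r,t,u}}
  W1345: {{r,u},{r,t,u}}
  W2345: {{r,u},{r,t,u}}
  W12345: {{r,u},{r,t,u}}
C dims 8,19,16,6; δ0: rk 6, SNF 1^6; δ1: rk 11, SNF 1^11; δ2: rk 5, SNF 1^5
Ȟ^0: (8−6)−0=2 ⇒ Z^2
Ȟ^1: (19−11)−6=2 ⇒ Z^2
Ȟ^2: (16−5)−11=0 ⇒ 0


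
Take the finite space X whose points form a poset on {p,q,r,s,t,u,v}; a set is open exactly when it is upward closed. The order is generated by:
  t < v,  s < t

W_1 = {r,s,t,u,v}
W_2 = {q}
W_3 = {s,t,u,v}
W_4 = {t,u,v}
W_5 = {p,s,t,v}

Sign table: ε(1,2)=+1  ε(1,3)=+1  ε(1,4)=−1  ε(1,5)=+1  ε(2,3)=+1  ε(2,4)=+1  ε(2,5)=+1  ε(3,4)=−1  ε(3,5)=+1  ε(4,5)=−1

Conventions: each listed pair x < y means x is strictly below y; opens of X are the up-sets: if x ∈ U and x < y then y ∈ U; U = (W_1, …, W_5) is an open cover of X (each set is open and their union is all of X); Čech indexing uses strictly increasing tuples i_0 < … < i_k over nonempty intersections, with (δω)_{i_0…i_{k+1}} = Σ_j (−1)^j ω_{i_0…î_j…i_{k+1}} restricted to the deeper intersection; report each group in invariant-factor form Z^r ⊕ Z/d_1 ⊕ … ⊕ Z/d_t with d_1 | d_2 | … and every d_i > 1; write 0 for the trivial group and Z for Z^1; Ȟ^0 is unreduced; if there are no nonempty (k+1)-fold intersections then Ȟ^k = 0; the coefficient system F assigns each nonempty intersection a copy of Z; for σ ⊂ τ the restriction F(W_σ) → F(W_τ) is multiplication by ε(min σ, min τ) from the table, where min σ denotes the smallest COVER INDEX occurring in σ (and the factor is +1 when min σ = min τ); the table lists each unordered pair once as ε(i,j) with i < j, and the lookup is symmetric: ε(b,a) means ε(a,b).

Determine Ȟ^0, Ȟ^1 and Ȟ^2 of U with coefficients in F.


Ȟ^0 ≅ Z^2,  Ȟ^1 ≅ 0,  Ȟ^2 ≅ 0

cover nerve:
  W13={s,t,u,v} W14={t,u,v} W15={s,t,v} W34={t,u,v} W35={s,t,v} W45={t,v}
  W134={t,u,v} W135={s,t,v} W145={t,v} W345={t,v}
  W1345={t,v}
C dims 5,6,4,1; δ0: rk 3, SNF 1^3; δ1: rk 3, SNF 1^3; δ2: rk 1, SNF 1^1
Ȟ^0: (5−3)−0=2 ⇒ Z^2
Ȟ^1: (6−3)−3=0 ⇒ 0
Ȟ^2: (4−1)−3=0 ⇒ 0


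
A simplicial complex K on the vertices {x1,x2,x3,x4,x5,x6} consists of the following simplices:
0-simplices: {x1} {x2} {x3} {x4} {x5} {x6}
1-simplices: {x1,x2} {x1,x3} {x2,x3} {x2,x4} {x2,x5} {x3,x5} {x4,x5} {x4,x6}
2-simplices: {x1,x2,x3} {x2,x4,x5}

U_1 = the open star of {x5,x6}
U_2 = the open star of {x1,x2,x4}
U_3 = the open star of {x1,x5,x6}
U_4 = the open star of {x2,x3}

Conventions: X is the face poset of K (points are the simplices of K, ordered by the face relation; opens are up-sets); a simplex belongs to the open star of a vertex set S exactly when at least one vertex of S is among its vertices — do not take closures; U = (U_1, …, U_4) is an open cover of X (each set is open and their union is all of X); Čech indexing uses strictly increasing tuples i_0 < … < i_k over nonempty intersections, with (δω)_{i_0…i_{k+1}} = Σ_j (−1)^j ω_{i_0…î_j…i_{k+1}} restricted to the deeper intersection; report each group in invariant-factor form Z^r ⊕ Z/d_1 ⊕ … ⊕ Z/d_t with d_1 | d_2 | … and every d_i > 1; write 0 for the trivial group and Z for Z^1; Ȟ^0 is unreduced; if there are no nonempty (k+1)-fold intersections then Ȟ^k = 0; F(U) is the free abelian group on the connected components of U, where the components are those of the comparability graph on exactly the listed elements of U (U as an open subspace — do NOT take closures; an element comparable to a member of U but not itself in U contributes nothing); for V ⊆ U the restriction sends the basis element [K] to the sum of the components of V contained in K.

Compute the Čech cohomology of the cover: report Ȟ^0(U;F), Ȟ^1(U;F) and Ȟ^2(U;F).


Ȟ^0 ≅ Z, Ȟ^1 ≅ Z and Ȟ^2 ≅ 0

intersection data:
  U1={{x5},{x6},{x2,x5},{x3,x5},{x4,x5},{x4,x6},{x2,x4,x5}} U2={{x1},{x2},{x4},{x1,x2},{x1,x3},{x2,x3},{x2,x4},{x2,x5},{x4,x5},{x4,x6},{x1,x2,x3},{x2,x4,x5}} U3={{x1},{x5},{x6},{x1,x2},{x1,x3},{x2,x5},{x3,x5},{x4,x5},{x4,x6},{x1,x2,x3},{x2,x4,x5}} U4={{x2},{x3},{x1,x2},{x1,x3},{x2,x3},{x2,x4},{x2,x5},{x3,x5},{x1,x2,x3},{x2,x4,x5}}
  U12={{x2,x5},{x4,x5},{x4,x6},{x2,x4,x5}} U13={{x5},{x6},{x2,x5},{x3,x5},{x4,x5},{x4,x6},{x2,x4,x5}} U14={{x2,x5},{x3,x5},{x2,x4,x5}} U23={{x1},{x1,x2},{x1,x3},{x2,x5},{x4,x5},{x4,x6},{x1,x2,x3},{x2,x4,x5}} U24={{x2},{x1,x2},{x1,x3},{x2,x3},{x2,x4},{x2,x5},{x1,x2,x3},{x2,x4,x5}} U34={{x1,x2},{x1,x3},{x2,x5},{x3,x5},{x1,x2,x3},{x2,x4,x5}}
  U123={{x2,x5},{x4,x5},{x4,x6},{x2,x4,x5}} U124={{x2,x5},{x2,x4,x5}} U134={{x2,x5},{x3,x5},{x2,x4,x5}} U234={{x1,x2},{x1,x3},{x2,x5},{x1,x2,x3},{x2,x4,x5}}
  U1234={{x2,x5},{x2,x4,x5}}
components per intersection:
  U1: {{x5},{x2,x5},{x3,x5},{x4,x5},{x2,x4,x5}} {{x6},{x4,x6}}
  U2: {{x1},{x2},{x4},{x1,x2},{x1,x3},{x2,x3},{x2,x4},{x2,x5},{x4,x5},{x4,x6},{x1,x2,x3},{x2,x4,x5}}
  U3: {{x1},{x1,x2},{x1,x3},{x1,x2,x3}} {{x5},{x2,x5},{x3,x5},{x4,x5},{x2,x4,x5}} {{x6},{x4,x6}}
  U4: {{x2},{x3},{x1,x2},{x1,x3},{x2,x3},{x2,x4},{x2,x5},{x3,x5},{x1,x2,x3},{x2,x4,x5}}
  U12: {{x2,x5},{x4,x5},{x2,x4,x5}} {{x4,x6}}
  U13: {{x5},{x2,x5},{x3,x5},{x4,x5},{x2,x4,x5}} {{x6},{x4,x6}}
  U14: {{x2,x5},{x2,x4,x5}} {{x3,x5}}
  U23: {{x1},{x1,x2},{x1,x3},{x1,x2,x3}} {{x2,x5},{x4,x5},{x2,x4,x5}} {{x4,x6}}
  U24: {{x2},{x1,x2},{x1,x3},{x2,x3},{x2,x4},{x2,x5},{x1,x2,x3},{x2,x4,x5}}
  U34: {{x1,x2},{x1,x3},{x1,x2,x3}} {{x2,x5},{x2,x4,x5}} {{x3,x5}}
  U123: {{x2,x5},{x4,x5},{x2,x4,x5}} {{x4,x6}}
  U124: {{x2,x5},{x2,x4,x5}}
  U134: {{x2,x5},{x2,x4,x5}} {{x3,x5}}
  U234: {{x1,x2},{x1,x3},{x1,x2,x3}} {{x2,x5},{x2,x4,x5}}
  U1234: {{x2,x5},{x2,x4,x5}}
C dims 7,13,7,1; δ0: rk 6, SNF 1^6; δ1: rk 6, SNF 1^6; δ2: rk 1, SNF 1^1
Ȟ^0 = (7 − 6) − 0 = 1, so Ȟ^0 ≅ Z
Ȟ^1 = (13 − 6) − 6 = 1, so Ȟ^1 ≅ Z
Ȟ^2 = (7 − 1) − 6 = 0, so Ȟ^2 ≅ 0


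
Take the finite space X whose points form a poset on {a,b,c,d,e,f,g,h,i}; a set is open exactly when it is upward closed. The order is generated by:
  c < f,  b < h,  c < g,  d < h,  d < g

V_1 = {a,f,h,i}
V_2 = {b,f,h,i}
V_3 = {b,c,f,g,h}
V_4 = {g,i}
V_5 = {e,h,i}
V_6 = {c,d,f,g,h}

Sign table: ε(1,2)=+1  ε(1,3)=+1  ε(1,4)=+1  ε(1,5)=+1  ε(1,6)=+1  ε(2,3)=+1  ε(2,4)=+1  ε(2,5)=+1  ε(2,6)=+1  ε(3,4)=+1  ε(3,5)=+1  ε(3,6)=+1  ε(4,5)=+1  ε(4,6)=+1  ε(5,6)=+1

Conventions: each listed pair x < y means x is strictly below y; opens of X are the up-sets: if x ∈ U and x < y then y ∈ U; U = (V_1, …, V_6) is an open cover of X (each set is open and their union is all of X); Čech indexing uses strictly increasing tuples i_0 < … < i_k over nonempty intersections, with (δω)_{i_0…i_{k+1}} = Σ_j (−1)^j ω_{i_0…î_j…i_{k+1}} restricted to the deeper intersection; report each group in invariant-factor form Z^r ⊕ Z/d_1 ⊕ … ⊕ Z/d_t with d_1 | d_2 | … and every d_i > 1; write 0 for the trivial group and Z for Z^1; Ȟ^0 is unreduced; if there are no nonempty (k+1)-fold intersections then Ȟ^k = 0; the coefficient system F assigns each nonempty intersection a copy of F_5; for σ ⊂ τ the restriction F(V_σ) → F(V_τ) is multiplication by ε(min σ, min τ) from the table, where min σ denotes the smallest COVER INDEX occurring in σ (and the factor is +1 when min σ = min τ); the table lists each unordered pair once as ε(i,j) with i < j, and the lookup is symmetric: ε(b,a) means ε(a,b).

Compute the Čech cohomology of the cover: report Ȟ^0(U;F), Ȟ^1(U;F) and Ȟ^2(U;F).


Ȟ^0 = Z/5, Ȟ^1 = Z/5, Ȟ^2 = 0

nerve simplices:
  V12={f,h,i} V13={f,h} V14={i} V15={h,i} V16={f,h} V23={b,f,h} V24={i} V25={h,i} V26={f,h} V34={g} V35={h} V36={c,f,g,h} V45={i} V46={g} V56={h}
  V123={f,h} V124={i} V125={h,i} V126={f,h} V135={h} V136={f,h} V145={i} V156={h} V235={h} V236={f,h} V245={i} V256={h} V346={g} V356={h}
  V1235={h} V1236={f,h} V1245={i} V1256={h} V1356={h} V2356={h}
  V12356={h}
C dims 6,15,14,6; δ0: rk_F5 5; δ1: rk_F5 9; δ2: rk_F5 5
degree 0: 6−5−0 = 1 → Ȟ^0 ≅ Z/5
degree 1: 15−9−5 = 1 → Ȟ^1 ≅ Z/5
degree 2: 14−5−9 = 0 → Ȟ^2 ≅ 0


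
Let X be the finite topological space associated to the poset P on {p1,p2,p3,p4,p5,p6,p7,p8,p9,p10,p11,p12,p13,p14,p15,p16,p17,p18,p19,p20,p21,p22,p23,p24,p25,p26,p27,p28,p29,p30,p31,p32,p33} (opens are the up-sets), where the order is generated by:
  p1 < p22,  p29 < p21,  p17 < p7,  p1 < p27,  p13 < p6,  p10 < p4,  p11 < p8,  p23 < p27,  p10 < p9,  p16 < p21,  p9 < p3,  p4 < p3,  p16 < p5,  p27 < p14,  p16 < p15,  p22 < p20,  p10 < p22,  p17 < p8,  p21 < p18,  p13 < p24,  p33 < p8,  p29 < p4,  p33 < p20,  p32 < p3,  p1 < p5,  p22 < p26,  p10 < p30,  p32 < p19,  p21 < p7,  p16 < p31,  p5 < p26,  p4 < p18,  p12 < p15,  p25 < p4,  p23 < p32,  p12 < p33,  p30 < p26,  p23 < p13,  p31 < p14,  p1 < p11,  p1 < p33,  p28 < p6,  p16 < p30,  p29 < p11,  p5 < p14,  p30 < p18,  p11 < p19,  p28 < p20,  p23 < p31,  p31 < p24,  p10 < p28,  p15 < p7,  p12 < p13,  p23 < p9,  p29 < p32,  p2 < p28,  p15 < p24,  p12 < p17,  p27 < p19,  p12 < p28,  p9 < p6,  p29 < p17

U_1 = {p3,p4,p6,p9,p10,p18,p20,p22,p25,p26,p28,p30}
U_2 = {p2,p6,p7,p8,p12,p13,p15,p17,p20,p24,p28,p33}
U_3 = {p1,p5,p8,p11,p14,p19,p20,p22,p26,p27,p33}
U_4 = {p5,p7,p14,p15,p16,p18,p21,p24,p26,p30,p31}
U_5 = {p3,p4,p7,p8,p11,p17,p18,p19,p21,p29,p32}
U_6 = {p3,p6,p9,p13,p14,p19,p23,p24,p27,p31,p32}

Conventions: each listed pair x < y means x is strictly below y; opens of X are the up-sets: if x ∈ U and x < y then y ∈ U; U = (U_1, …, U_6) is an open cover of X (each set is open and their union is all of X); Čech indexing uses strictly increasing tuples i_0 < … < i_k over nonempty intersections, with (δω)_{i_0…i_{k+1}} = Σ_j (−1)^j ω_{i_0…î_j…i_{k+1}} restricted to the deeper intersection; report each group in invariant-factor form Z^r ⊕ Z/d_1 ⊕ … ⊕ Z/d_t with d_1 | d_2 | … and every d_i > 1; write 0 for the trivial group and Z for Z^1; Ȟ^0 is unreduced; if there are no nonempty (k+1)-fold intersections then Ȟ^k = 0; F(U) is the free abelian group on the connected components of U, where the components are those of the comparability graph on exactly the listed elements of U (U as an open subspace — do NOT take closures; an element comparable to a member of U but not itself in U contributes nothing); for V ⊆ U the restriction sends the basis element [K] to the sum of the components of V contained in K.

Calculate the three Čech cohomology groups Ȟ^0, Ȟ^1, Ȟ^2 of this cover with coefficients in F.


Ȟ^0 ≅ Z, Ȟ^1 ≅ 0, Ȟ^2 ≅ Z/2

intersection data:
  U12={p6,p20,p28} U13={p20,p22,p26} U14={p18,p26,p30} U15={p3,p4,p18} U16={p3,p6,p9} U23={p8,p20,p33} U24={p7,p15,p24} U25={p7,p8,p17} U26={p6,p13,p24} U34={p5,p14,p26} U35={p8,p11,p19} U36={p14,p19,p27} U45={p7,p18,p21} U46={p14,p24,p31} U56={p3,p19,p32}
  U123={p20} U126={p6} U134={p26} U145={p18} U156={p3} U235={p8} U245={p7} U246={p24} U346={p14} U356={p19}
components per intersection:
  U1: {p3,p4,p6,p9,p10,p18,p20,p22,p25,p26,p28,p30}
  U2: {p2,p6,p7,p8,p12,p13,p15,p17,p20,p24,p28,p33}
  U3: {p1,p5,p8,p11,p14,p19,p20,p22,p26,p27,p33}
  U4: {p5,p7,p14,p15,p16,p18,p21,p24,p26,p30,p31}
  U5: {p3,p4,p7,p8,p11,p17,p18,p19,p21,p29,p32}
  U6: {p3,p6,p9,p13,p14,p19,p23,p24,p27,p31,p32}
  U12: {p6,p20,p28}
  U13: {p20,p22,p26}
  U14: {p18,p26,p30}
  U15: {p3,p4,p18}
  U16: {p3,p6,p9}
  U23: {p8,p20,p33}
  U24: {p7,p15,p24}
  U25: {p7,p8,p17}
  U26: {p6,p13,p24}
  U34: {p5,p14,p26}
  U35: {p8,p11,p19}
  U36: {p14,p19,p27}
  U45: {p7,p18,p21}
  U46: {p14,p24,p31}
  U56: {p3,p19,p32}
  U123: {p20}
  U126: {p6}
  U134: {p26}
  U145: {p18}
  U156: {p3}
  U235: {p8}
  U245: {p7}
  U246: {p24}
  U346: {p14}
  U356: {p19}
C dims 6,15,10; δ0: rk 5, SNF 1^5; δ1: rk 10, SNF 1^9·2
Ȟ^0 = (6 − 5) − 0 = 1, so Ȟ^0 ≅ Z
Ȟ^1 = (15 − 10) − 5 = 0, so Ȟ^1 ≅ 0
Ȟ^2 = (10 − 0) − 10 = 0 plus torsion [2], so Ȟ^2 ≅ Z/2


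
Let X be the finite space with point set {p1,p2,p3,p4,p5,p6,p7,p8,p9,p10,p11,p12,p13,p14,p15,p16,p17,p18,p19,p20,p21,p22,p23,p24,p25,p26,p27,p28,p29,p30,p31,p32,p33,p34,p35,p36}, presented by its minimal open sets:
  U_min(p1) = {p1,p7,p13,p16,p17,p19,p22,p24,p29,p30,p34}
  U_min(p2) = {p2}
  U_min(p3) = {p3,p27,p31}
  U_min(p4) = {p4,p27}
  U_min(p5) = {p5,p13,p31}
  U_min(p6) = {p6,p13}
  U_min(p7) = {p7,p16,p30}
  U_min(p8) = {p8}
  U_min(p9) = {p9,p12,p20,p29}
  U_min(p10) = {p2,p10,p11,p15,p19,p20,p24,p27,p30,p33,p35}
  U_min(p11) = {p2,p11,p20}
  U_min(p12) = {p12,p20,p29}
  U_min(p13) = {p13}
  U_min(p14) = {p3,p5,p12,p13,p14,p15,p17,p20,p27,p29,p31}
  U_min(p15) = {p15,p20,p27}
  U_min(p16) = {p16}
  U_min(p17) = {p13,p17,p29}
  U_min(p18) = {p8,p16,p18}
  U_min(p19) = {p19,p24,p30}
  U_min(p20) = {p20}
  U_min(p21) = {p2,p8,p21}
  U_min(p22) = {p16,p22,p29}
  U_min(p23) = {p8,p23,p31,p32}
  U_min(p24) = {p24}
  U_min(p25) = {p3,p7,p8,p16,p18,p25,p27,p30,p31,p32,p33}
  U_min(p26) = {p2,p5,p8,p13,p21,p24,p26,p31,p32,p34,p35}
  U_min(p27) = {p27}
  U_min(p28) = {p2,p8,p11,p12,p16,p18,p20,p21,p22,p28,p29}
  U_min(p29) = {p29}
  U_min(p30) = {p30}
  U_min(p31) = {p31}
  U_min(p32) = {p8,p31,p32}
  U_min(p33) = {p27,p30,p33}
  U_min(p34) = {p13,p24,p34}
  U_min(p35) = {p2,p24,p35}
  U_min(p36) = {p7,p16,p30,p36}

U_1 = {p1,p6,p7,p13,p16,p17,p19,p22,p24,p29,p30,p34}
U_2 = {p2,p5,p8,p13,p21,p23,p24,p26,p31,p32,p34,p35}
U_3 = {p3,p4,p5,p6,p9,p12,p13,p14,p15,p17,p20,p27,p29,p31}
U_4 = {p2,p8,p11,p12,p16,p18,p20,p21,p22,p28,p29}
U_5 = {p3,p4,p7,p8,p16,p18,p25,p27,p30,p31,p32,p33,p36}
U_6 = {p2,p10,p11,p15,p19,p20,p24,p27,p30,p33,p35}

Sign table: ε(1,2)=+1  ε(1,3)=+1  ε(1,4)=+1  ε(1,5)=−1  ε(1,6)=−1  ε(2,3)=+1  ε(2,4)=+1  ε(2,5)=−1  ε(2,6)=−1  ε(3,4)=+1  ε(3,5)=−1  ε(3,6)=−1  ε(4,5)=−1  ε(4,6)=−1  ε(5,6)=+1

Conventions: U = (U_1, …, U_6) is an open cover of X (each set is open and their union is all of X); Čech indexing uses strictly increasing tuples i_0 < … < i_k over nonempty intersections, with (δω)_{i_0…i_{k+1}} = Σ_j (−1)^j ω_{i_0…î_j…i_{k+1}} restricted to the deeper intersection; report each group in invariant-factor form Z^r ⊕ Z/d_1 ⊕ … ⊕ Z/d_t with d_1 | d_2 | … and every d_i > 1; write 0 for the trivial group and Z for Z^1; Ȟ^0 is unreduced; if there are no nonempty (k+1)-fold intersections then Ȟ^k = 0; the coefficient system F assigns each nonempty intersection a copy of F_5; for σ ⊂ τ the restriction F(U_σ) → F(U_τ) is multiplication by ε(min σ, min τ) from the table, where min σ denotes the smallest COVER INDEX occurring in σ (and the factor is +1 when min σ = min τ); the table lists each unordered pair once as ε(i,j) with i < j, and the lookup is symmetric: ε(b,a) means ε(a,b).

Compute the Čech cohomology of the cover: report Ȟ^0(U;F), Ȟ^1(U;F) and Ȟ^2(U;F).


nonempty overlaps:
  U12={p13,p24,p34} U13={p6,p13,p17,p29} U14={p16,p22,p29} U15={p7,p16,p30} U16={p19,p24,p30} U23={p5,p13,p31} U24={p2,p8,p21} U25={p8,p31,p32} U26={p2,p24,p35} U34={p12,p20,p29} U35={p3,p4,p27,p31} U36={p15,p20,p27} U45={p8,p16,p18} U46={p2,p11,p20} U56={p27,p30,p33}
  U123={p13} U126={p24} U134={p29} U145={p16} U156={p30} U235={p31} U245={p8} U246={p2} U346={p20} U356={p27}
C dims 6,15,10; δ0: rk_F5 5; δ1: rk_F5 10
degree 0: 6−5−0 = 1 → Ȟ^0 ≅ Z/5
degree 1: 15−10−5 = 0 → Ȟ^1 ≅ 0
degree 2: 10−0−10 = 0 → Ȟ^2 ≅ 0

Ȟ^0 = Z/5,  Ȟ^1 = 0,  Ȟ^2 = 0


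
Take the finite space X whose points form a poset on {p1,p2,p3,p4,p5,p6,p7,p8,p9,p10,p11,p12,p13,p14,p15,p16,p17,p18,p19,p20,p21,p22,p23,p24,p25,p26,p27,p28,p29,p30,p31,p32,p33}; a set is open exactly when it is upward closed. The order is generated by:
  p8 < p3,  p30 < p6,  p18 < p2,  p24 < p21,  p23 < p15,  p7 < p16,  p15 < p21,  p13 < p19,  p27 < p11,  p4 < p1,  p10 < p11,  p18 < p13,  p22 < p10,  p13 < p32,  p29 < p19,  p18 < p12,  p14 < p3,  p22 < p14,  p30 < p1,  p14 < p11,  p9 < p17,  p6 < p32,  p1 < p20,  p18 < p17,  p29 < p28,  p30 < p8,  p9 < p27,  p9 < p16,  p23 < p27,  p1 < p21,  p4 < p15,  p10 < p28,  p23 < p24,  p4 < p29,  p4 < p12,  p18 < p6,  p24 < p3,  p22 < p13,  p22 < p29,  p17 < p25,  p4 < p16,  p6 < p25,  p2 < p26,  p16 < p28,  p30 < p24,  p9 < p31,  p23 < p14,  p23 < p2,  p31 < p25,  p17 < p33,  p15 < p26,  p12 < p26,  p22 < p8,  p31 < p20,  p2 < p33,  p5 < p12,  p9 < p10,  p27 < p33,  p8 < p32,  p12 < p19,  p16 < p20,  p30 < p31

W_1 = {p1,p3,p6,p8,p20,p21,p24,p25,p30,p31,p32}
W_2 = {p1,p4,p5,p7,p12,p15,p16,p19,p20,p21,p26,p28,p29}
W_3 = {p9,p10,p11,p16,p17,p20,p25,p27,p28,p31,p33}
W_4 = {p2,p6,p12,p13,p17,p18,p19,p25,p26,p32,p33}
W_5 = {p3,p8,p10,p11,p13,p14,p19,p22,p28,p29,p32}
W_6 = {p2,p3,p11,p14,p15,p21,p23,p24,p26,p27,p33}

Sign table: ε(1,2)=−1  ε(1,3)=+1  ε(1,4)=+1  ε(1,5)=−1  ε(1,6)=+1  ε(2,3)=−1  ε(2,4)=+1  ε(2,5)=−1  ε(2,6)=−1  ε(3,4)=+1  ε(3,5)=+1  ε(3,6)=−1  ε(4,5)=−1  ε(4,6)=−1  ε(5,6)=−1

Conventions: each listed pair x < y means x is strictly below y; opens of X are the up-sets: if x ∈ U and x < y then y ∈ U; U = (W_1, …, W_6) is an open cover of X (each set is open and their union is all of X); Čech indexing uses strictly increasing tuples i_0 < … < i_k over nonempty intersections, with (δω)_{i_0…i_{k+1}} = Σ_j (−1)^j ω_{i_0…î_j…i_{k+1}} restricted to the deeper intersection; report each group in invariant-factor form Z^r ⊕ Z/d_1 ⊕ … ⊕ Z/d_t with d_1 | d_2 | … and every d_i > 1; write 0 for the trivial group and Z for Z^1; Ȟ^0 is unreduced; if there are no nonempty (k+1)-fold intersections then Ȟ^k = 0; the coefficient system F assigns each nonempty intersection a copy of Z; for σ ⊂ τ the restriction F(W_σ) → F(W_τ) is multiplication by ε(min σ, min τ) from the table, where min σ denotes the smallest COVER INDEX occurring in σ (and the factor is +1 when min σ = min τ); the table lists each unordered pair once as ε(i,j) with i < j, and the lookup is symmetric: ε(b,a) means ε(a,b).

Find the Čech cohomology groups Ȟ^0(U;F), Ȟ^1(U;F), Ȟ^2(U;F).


Ȟ^0 ≅ 0, Ȟ^1 ≅ Z/2 and Ȟ^2 ≅ Z

cover nerve:
  W12={p1,p20,p21} W13={p20,p25,p31} W14={p6,p25,p32} W15={p3,p8,p32} W16={p3,p21,p24} W23={p16,p20,p28} W24={p12,p19,p26} W25={p19,p28,p29} W26={p15,p21,p26} W34={p17,p25,p33} W35={p10,p11,p28} W36={p11,p27,p33} W45={p13,p19,p32} W46={p2,p26,p33} W56={p3,p11,p14}
  W123={p20} W126={p21} W134={p25} W145={p32} W156={p3} W235={p28} W245={p19} W246={p26} W346={p33} W356={p11}
C dims 6,15,10; δ0: rk 6, SNF 1^5·2; δ1: rk 9, SNF 1^9
Ȟ^0: (6−6)−0=0 ⇒ 0
Ȟ^1: (15−9)−6=0 plus torsion [2] ⇒ Z/2
Ȟ^2: (10−0)−9=1 ⇒ Z


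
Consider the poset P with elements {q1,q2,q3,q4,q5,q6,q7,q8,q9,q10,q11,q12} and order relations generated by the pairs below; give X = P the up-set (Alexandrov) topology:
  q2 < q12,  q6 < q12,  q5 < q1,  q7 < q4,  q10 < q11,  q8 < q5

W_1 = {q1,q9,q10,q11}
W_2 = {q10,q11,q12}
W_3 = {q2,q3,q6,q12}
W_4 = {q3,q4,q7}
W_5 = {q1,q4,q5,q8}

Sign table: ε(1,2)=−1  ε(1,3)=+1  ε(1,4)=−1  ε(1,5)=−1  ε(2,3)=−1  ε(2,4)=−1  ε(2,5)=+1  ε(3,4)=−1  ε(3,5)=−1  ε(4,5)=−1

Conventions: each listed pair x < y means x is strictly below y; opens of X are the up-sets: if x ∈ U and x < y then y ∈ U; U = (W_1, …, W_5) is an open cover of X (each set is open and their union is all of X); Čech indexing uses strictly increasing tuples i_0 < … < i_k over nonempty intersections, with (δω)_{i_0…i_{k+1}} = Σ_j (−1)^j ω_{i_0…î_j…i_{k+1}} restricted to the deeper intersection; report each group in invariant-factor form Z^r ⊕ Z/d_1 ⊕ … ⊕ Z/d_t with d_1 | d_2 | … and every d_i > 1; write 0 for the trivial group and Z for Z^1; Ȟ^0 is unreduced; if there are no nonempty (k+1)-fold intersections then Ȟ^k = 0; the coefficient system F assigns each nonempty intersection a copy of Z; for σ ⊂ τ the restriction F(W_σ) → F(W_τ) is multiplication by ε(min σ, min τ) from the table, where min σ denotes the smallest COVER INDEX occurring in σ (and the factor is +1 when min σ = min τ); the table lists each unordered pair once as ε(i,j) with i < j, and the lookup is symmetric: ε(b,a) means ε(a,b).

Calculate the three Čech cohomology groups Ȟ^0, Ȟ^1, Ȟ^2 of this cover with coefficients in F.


Ȟ^0 ≅ 0, Ȟ^1 ≅ Z/2 and Ȟ^2 ≅ 0

nerve simplices:
  W12={q10,q11} W15={q1} W23={q12} W34={q3} W45={q4}
C dims 5,5; δ0: rk 5, SNF 1^4·2
degree 0: 5−5−0 = 0 → Ȟ^0 ≅ 0
degree 1: 5−0−5 = 0 plus torsion [2] → Ȟ^1 ≅ Z/2
degree 2: 0−0−0 = 0 → Ȟ^2 ≅ 0


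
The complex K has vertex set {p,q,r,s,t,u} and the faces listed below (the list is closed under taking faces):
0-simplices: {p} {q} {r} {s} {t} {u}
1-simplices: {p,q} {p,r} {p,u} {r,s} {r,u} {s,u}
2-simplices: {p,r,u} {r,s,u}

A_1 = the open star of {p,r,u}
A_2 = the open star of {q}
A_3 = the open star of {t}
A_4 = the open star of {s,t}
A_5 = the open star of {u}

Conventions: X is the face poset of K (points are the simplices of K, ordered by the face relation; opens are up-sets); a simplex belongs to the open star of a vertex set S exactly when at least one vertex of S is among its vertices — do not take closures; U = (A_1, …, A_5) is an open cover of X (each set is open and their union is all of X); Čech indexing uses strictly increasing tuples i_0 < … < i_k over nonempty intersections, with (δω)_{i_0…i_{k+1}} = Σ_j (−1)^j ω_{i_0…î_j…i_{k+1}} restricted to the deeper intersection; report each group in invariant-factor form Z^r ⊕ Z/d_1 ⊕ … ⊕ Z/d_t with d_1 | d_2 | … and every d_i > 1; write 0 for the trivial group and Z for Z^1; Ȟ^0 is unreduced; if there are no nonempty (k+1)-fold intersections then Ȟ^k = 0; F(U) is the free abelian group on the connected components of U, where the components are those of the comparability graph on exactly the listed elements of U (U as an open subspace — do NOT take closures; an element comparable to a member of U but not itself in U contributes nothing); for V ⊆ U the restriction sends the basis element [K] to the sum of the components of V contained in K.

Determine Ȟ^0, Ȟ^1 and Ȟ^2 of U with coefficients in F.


Ȟ^0 = Z^2,  Ȟ^1 = 0,  Ȟ^2 = 0

cover nerve:
  A1={{p},{r},{u},{p,q},{p,r},{p,u},{r,s},{r,u},{s,u},{p,r,u},{r,s,u}} A2={{q},{p,q}} A3={{t}} A4={{s},{t},{r,s},{s,u},{r,s,u}} A5={{u},{p,u},{r,u},{s,u},{p,r,u},{r,s,u}}
  A12={{p,q}} A14={{r,s},{s,u},{r,s,u}} A15={{u},{p,u},{r,u},{s,u},{p,r,u},{r,s,u}} A34={{t}} A45={{s,u},{r,s,u}}
  A145={{s,u},{r,s,u}}
components per intersection:
  A1: {{p},{r},{u},{p,q},{p,r},{p,u},{r,s},{r,u},{s,u},{p,r,u},{r,s,u}}
  A2: {{q},{p,q}}
  A3: {{t}}
  A4: {{s},{r,s},{s,u},{r,s,u}} {{t}}
  A5: {{u},{p,u},{r,u},{s,u},{p,r,u},{r,s,u}}
  A12: {{p,q}}
  A14: {{r,s},{s,u},{r,s,u}}
  A15: {{u},{p,u},{r,u},{s,u},{p,r,u},{r,s,u}}
  A34: {{t}}
  A45: {{s,u},{r,s,u}}
  A145: {{s,u},{r,s,u}}
C dims 6,5,1; δ0: rk 4, SNF 1^4; δ1: rk 1, SNF 1^1
Ȟ^0: (6−4)−0=2 ⇒ Z^2
Ȟ^1: (5−1)−4=0 ⇒ 0
Ȟ^2: (1−0)−1=0 ⇒ 0


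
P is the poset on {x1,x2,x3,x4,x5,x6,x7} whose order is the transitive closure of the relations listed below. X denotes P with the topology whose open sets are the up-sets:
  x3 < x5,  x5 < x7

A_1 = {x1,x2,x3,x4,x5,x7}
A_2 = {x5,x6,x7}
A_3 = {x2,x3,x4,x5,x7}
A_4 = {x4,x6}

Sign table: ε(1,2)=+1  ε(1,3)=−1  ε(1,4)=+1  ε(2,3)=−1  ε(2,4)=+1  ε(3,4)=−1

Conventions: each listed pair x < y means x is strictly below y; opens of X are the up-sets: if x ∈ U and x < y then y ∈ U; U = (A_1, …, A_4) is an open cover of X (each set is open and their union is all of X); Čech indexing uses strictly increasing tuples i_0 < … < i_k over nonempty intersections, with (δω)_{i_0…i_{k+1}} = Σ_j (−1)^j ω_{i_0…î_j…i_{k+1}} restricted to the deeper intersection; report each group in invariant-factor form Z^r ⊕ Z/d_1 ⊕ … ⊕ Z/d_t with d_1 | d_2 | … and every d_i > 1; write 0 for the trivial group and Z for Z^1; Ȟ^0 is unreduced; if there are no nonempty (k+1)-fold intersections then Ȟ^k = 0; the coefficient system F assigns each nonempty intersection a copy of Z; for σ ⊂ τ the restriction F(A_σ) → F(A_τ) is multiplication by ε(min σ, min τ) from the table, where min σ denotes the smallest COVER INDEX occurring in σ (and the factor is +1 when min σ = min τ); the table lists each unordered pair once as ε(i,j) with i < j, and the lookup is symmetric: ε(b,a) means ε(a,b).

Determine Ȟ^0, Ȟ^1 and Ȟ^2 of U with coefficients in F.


nonempty overlaps:
  A12={x5,x7} A13={x2,x3,x4,x5,x7} A14={x4} A23={x5,x7} A24={x6} A34={x4}
  A123={x5,x7} A134={x4}
C dims 4,6,2; δ0: rk 3, SNF 1^3; δ1: rk 2, SNF 1^2
degree 0: 4−3−0 = 1 → Ȟ^0 ≅ Z
degree 1: 6−2−3 = 1 → Ȟ^1 ≅ Z
degree 2: 2−0−2 = 0 → Ȟ^2 ≅ 0

Ȟ^0(U;F) ≅ Z, Ȟ^1(U;F) ≅ Z and Ȟ^2(U;F) ≅ 0


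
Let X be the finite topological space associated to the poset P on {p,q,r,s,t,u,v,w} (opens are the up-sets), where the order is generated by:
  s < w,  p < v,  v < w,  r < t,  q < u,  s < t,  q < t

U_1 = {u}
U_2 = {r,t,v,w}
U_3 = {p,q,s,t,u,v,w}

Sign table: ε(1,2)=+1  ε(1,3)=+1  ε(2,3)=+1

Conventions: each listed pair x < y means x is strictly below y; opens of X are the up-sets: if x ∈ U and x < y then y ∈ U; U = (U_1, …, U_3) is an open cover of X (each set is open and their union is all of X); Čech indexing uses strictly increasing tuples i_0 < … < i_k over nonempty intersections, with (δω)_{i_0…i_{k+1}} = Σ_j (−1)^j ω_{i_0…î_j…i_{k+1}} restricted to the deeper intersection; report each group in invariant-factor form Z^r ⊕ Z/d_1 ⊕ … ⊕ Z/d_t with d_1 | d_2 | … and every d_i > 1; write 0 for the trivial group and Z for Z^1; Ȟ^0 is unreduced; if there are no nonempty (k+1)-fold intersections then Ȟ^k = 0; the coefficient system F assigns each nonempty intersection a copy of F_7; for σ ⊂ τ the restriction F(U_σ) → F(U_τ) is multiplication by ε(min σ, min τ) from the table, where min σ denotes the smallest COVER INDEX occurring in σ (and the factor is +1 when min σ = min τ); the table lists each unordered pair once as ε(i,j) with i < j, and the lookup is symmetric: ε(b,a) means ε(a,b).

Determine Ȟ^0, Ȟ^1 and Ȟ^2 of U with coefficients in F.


Ȟ^0 ≅ Z/7, Ȟ^1 ≅ 0 and Ȟ^2 ≅ 0

nonempty overlaps:
  U13={u} U23={t,v,w}
C dims 3,2; δ0: rk_F7 2
degree 0: 3−2−0 = 1 → Ȟ^0 ≅ Z/7
degree 1: 2−0−2 = 0 → Ȟ^1 ≅ 0
degree 2: 0−0−0 = 0 → Ȟ^2 ≅ 0


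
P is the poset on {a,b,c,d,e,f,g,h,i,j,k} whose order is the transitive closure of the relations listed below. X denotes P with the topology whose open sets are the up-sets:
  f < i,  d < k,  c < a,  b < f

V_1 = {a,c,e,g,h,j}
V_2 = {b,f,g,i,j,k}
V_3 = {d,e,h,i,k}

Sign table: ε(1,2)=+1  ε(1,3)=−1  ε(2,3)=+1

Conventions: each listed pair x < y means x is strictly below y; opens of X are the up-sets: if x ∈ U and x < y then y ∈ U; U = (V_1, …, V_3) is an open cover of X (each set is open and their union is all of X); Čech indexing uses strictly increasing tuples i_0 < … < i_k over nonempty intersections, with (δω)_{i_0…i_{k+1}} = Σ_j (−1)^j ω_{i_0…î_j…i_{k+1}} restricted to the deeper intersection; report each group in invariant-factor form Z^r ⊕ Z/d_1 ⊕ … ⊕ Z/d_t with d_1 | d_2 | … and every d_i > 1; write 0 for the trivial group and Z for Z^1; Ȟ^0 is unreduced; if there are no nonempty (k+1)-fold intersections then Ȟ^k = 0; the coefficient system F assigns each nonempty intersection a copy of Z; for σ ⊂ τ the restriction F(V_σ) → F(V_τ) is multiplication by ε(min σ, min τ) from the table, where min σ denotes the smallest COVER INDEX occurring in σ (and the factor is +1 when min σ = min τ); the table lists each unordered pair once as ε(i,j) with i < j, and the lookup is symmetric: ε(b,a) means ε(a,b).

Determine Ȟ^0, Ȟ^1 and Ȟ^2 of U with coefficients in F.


Ȟ^0(U;F) ≅ 0; Ȟ^1(U;F) ≅ Z/2; Ȟ^2(U;F) ≅ 0

nonempty overlaps:
  V12={g,j} V13={e,h} V23={i,k}
C dims 3,3; δ0: rk 3, SNF 1^2·2
degree 0: 3−3−0 = 0 → Ȟ^0 ≅ 0
degree 1: 3−0−3 = 0 plus torsion [2] → Ȟ^1 ≅ Z/2
degree 2: 0−0−0 = 0 → Ȟ^2 ≅ 0


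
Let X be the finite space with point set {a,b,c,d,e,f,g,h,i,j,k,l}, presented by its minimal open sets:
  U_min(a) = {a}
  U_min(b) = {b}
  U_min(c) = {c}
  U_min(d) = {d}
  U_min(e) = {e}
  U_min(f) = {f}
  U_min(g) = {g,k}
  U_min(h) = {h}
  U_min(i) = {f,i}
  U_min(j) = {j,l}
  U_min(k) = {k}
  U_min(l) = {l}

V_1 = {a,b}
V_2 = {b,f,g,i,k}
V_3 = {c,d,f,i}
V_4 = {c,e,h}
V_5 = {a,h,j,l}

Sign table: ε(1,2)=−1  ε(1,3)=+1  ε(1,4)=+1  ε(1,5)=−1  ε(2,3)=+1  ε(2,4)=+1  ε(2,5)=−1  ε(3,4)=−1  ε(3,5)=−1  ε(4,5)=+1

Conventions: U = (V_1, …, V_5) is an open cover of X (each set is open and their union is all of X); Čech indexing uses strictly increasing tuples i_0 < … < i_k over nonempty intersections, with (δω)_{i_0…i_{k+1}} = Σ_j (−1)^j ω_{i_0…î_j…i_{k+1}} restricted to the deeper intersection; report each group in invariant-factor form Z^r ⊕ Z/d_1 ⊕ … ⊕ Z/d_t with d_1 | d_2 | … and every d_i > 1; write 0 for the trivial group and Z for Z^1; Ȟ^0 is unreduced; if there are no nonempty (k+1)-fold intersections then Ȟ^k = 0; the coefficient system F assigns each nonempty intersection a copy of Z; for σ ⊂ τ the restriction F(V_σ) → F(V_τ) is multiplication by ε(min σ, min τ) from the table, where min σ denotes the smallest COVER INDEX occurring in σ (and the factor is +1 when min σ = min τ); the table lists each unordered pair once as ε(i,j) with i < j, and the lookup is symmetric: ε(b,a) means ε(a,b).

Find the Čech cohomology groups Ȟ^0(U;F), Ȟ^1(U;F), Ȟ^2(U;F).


nerve of the cover:
  V12={b} V15={a} V23={f,i} V34={c} V45={h}
C dims 5,5; δ0: rk 5, SNF 1^4·2
Ȟ^0 = (5 − 5) − 0 = 0, so Ȟ^0 ≅ 0
Ȟ^1 = (5 − 0) − 5 = 0 plus torsion [2], so Ȟ^1 ≅ Z/2
Ȟ^2 = (0 − 0) − 0 = 0, so Ȟ^2 ≅ 0

Ȟ^0 ≅ 0, Ȟ^1 ≅ Z/2 and Ȟ^2 ≅ 0


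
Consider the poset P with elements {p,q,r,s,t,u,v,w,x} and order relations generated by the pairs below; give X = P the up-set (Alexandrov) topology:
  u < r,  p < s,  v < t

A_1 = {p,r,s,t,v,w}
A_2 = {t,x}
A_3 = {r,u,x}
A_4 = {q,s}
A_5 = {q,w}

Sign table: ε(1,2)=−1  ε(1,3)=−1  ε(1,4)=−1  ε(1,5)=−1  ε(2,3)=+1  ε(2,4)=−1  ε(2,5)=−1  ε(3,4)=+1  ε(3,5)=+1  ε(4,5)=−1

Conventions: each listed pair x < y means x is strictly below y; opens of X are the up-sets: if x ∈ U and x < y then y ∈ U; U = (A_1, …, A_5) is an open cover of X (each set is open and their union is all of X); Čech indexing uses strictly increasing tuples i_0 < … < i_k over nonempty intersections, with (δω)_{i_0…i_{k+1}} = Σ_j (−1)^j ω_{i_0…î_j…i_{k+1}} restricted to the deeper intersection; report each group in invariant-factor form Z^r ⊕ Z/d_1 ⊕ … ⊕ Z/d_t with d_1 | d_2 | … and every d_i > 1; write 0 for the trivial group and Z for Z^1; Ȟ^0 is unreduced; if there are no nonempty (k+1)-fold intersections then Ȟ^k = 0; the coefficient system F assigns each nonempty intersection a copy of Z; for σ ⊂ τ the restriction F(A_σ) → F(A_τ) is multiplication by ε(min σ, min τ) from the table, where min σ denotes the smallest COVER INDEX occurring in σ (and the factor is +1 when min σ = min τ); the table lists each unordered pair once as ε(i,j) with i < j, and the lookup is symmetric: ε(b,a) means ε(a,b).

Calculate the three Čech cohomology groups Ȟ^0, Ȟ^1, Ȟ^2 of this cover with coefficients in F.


Ȟ^0 = 0, Ȟ^1 = Z ⊕ Z/2, Ȟ^2 = 0

intersection data:
  A12={t} A13={r} A14={s} A15={w} A23={x} A45={q}
C dims 5,6; δ0: rk 5, SNF 1^4·2
Ȟ^0 = (5 − 5) − 0 = 0, so Ȟ^0 ≅ 0
Ȟ^1 = (6 − 0) − 5 = 1 plus torsion [2], so Ȟ^1 ≅ Z ⊕ Z/2
Ȟ^2 = (0 − 0) − 0 = 0, so Ȟ^2 ≅ 0


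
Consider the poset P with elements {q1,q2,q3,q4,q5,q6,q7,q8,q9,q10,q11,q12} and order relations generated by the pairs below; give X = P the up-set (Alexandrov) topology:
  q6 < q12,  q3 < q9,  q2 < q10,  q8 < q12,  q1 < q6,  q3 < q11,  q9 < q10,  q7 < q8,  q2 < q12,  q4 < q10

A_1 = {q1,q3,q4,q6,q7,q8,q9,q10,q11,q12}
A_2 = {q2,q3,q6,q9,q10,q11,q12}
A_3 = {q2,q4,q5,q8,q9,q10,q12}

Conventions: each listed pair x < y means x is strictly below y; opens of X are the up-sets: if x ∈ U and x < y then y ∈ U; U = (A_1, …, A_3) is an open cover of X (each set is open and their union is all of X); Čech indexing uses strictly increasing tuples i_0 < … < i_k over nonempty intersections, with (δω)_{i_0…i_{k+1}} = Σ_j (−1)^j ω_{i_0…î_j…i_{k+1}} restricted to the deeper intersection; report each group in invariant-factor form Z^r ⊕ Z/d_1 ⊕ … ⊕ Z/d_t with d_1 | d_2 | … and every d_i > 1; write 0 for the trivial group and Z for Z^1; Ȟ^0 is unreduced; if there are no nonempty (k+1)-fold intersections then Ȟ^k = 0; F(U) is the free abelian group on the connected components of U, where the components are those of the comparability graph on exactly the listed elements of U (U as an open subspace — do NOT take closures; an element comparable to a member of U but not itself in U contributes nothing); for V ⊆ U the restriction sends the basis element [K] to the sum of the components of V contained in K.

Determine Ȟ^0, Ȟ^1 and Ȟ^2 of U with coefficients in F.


Ȟ^0(U;F) ≅ Z^2, Ȟ^1(U;F) ≅ 0 and Ȟ^2(U;F) ≅ 0

cover nerve:
  A12={q3,q6,q9,q10,q11,q12} A13={q4,q8,q9,q10,q12} A23={q2,q9,q10,q12}
  A123={q9,q10,q12}
components per intersection:
  A1: {q1,q6,q7,q8,q12} {q3,q4,q9,q10,q11}
  A2: {q2,q3,q6,q9,q10,q11,q12}
  A3: {q2,q4,q8,q9,q10,q12} {q5}
  A12: {q3,q9,q10,q11} {q6,q12}
  A13: {q4,q9,q10} {q8,q12}
  A23: {q2,q9,q10,q12}
  A123: {q9,q10} {q12}
C dims 5,5,2; δ0: rk 3, SNF 1^3; δ1: rk 2, SNF 1^2
Ȟ^0: (5−3)−0=2 ⇒ Z^2
Ȟ^1: (5−2)−3=0 ⇒ 0
Ȟ^2: (2−0)−2=0 ⇒ 0
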